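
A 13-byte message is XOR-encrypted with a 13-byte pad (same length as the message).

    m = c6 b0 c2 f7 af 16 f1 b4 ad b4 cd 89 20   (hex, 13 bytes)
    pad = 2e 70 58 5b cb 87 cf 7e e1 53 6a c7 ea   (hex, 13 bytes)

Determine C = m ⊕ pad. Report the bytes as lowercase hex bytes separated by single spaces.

XOR is its own inverse, so applying the key byte-wise gives the result directly.
c6 xor 2e = e8
b0 xor 70 = c0
c2 xor 58 = 9a
f7 xor 5b = ac
af xor cb = 64
16 xor 87 = 91
f1 xor cf = 3e
b4 xor 7e = ca
ad xor e1 = 4c
b4 xor 53 = e7
cd xor 6a = a7
89 xor c7 = 4e
20 xor ea = ca

e8 c0 9a ac 64 91 3e ca 4c e7 a7 4e ca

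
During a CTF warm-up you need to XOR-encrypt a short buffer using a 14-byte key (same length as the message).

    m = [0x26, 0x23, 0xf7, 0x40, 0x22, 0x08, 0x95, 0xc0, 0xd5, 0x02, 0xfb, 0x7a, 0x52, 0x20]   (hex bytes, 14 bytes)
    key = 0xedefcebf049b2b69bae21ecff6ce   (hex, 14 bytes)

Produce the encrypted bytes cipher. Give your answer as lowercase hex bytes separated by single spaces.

cb cc 39 ff 26 93 be a9 6f e0 e5 b5 a4 ee

byte 0:  38 xor 237 = 203
byte 1:  35 xor 239 = 204
byte 2: 247 xor 206 =  57
byte 3:  64 xor 191 = 255
byte 4:  34 xor   4 =  38
byte 5:   8 xor 155 = 147
byte 6: 149 xor  43 = 190
byte 7: 192 xor 105 = 169
byte 8: 213 xor 186 = 111
byte 9:   2 xor 226 = 224
byte 10: 251 xor  30 = 229
byte 11: 122 xor 207 = 181
byte 12:  82 xor 246 = 164
byte 13:  32 xor 206 = 238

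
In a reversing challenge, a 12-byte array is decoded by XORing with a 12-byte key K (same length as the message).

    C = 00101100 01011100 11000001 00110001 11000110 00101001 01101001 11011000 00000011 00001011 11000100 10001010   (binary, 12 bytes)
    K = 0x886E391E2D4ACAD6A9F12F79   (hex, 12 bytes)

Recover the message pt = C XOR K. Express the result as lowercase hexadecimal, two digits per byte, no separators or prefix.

XOR is its own inverse, so applying the key byte-wise gives the result directly.
byte 0: 2c XOR 88 = a4
byte 1: 5c XOR 6e = 32
byte 2: c1 XOR 39 = f8
byte 3: 31 XOR 1e = 2f
byte 4: c6 XOR 2d = eb
byte 5: 29 XOR 4a = 63
byte 6: 69 XOR ca = a3
byte 7: d8 XOR d6 = 0e
byte 8: 03 XOR a9 = aa
byte 9: 0b XOR f1 = fa
byte 10: c4 XOR 2f = eb
byte 11: 8a XOR 79 = f3

a432f82feb63a30eaafaebf3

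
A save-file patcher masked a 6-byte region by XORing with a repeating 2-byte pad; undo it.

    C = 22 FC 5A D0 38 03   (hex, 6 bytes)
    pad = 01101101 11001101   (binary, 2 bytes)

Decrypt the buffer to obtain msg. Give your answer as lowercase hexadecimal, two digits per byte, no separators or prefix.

The 2-byte key repeats, so the effective keystream is 6d cd 6d cd 6d cd.
byte 0: 22 ⊕ 6d = 4f
byte 1: fc ⊕ cd = 31
byte 2: 5a ⊕ 6d = 37
byte 3: d0 ⊕ cd = 1d
byte 4: 38 ⊕ 6d = 55
byte 5: 03 ⊕ cd = ce

4f31371d55ce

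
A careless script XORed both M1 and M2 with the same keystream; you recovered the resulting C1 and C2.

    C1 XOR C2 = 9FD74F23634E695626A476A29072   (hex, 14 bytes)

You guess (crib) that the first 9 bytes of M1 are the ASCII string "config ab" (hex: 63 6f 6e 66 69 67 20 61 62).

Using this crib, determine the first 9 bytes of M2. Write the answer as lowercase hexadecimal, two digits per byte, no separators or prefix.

Since C1 ⊕ C2 = M1 ⊕ M2, XORing with the guessed M1 bytes yields the corresponding M2 bytes: M2 = (C1 ⊕ C2) ⊕ M1.
9f XOR 63 = fc
d7 XOR 6f = b8
4f XOR 6e = 21
23 XOR 66 = 45
63 XOR 69 = 0a
4e XOR 67 = 29
69 XOR 20 = 49
56 XOR 61 = 37
26 XOR 62 = 44

fcb821450a29493744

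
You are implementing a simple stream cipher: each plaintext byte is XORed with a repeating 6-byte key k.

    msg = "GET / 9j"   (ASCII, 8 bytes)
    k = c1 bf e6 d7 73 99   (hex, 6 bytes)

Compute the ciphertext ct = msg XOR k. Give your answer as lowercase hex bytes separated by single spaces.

86 fa b2 f7 5c b9 f8 d5

The 6-byte key repeats, so the effective keystream is c1 bf e6 d7 73 99 c1 bf.
byte 0:  71 XOR 193 = 134
byte 1:  69 XOR 191 = 250
byte 2:  84 XOR 230 = 178
byte 3:  32 XOR 215 = 247
byte 4:  47 XOR 115 =  92
byte 5:  32 XOR 153 = 185
byte 6:  57 XOR 193 = 248
byte 7: 106 XOR 191 = 213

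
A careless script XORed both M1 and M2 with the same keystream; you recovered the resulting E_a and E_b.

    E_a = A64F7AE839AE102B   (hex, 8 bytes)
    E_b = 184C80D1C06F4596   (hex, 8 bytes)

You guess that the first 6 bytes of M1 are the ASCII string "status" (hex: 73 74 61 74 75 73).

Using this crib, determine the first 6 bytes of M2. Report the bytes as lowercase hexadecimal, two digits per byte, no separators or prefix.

First, E_a ⊕ E_b = (M1 ⊕ K) ⊕ (M2 ⊕ K) = M1 ⊕ M2, so the key drops out. Then M2 = (M1 ⊕ M2) ⊕ M1 over the first 6 bytes.
byte 0: (a6 XOR 18) XOR 73 = be XOR 73 = cd
byte 1: (4f XOR 4c) XOR 74 = 03 XOR 74 = 77
byte 2: (7a XOR 80) XOR 61 = fa XOR 61 = 9b
byte 3: (e8 XOR d1) XOR 74 = 39 XOR 74 = 4d
byte 4: (39 XOR c0) XOR 75 = f9 XOR 75 = 8c
byte 5: (ae XOR 6f) XOR 73 = c1 XOR 73 = b2

cd779b4d8cb2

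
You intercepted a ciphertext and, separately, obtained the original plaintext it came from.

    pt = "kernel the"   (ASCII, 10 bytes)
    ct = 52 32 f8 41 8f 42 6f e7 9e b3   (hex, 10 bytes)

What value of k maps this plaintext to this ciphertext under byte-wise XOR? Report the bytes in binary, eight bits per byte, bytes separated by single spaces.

00111001 01010111 10001010 00101111 11101010 00101110 01001111 10010011 11110110 11010110

Since ct = pt ⊕ k, XORing both sides with pt gives k = pt ⊕ ct.
6b ⊕ 52 = 39
65 ⊕ 32 = 57
72 ⊕ f8 = 8a
6e ⊕ 41 = 2f
65 ⊕ 8f = ea
6c ⊕ 42 = 2e
20 ⊕ 6f = 4f
74 ⊕ e7 = 93
68 ⊕ 9e = f6
65 ⊕ b3 = d6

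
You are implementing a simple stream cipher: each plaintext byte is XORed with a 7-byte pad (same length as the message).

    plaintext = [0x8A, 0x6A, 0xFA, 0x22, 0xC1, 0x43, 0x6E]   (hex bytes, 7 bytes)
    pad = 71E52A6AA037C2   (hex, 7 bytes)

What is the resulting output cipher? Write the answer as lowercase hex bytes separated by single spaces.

byte 0: 8a XOR 71 = fb
byte 1: 6a XOR e5 = 8f
byte 2: fa XOR 2a = d0
byte 3: 22 XOR 6a = 48
byte 4: c1 XOR a0 = 61
byte 5: 43 XOR 37 = 74
byte 6: 6e XOR c2 = ac

fb 8f d0 48 61 74 ac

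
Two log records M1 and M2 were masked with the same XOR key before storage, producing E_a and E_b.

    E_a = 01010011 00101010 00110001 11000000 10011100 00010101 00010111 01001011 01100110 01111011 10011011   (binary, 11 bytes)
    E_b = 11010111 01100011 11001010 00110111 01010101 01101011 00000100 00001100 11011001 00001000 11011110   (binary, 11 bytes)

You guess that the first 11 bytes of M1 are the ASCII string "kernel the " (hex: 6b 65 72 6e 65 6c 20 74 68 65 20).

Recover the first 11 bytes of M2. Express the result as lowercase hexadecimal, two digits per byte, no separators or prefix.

First, E_a ⊕ E_b = (M1 ⊕ K) ⊕ (M2 ⊕ K) = M1 ⊕ M2, so the key drops out. Then M2 = (M1 ⊕ M2) ⊕ M1 over the first 11 bytes.
byte 0: (53 ⊕ d7) ⊕ 6b = 84 ⊕ 6b = ef
byte 1: (2a ⊕ 63) ⊕ 65 = 49 ⊕ 65 = 2c
byte 2: (31 ⊕ ca) ⊕ 72 = fb ⊕ 72 = 89
byte 3: (c0 ⊕ 37) ⊕ 6e = f7 ⊕ 6e = 99
byte 4: (9c ⊕ 55) ⊕ 65 = c9 ⊕ 65 = ac
byte 5: (15 ⊕ 6b) ⊕ 6c = 7e ⊕ 6c = 12
byte 6: (17 ⊕ 04) ⊕ 20 = 13 ⊕ 20 = 33
byte 7: (4b ⊕ 0c) ⊕ 74 = 47 ⊕ 74 = 33
byte 8: (66 ⊕ d9) ⊕ 68 = bf ⊕ 68 = d7
byte 9: (7b ⊕ 08) ⊕ 65 = 73 ⊕ 65 = 16
byte 10: (9b ⊕ de) ⊕ 20 = 45 ⊕ 20 = 65

ef2c8999ac123333d71665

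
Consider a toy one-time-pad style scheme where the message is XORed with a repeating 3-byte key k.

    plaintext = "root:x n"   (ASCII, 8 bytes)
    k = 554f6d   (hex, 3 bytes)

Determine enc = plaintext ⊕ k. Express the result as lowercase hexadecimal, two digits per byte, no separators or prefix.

The 3-byte key repeats, so the effective keystream is 55 4f 6d 55 4f 6d 55 4f.
byte 0: 72 ^ 55 = 27
byte 1: 6f ^ 4f = 20
byte 2: 6f ^ 6d = 02
byte 3: 74 ^ 55 = 21
byte 4: 3a ^ 4f = 75
byte 5: 78 ^ 6d = 15
byte 6: 20 ^ 55 = 75
byte 7: 6e ^ 4f = 21

2720022175157521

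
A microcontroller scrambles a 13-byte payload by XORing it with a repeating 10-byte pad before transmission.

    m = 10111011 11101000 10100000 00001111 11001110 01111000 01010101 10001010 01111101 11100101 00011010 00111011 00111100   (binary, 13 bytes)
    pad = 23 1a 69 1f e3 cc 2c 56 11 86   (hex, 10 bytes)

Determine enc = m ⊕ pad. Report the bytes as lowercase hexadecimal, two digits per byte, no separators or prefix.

98f2c9102db479dc6c63392155

The 10-byte key repeats, so the effective keystream is 23 1a 69 1f e3 cc 2c 56 11 86 23 1a 69.
byte 0: bb XOR 23 = 98
byte 1: e8 XOR 1a = f2
byte 2: a0 XOR 69 = c9
byte 3: 0f XOR 1f = 10
byte 4: ce XOR e3 = 2d
byte 5: 78 XOR cc = b4
byte 6: 55 XOR 2c = 79
byte 7: 8a XOR 56 = dc
byte 8: 7d XOR 11 = 6c
byte 9: e5 XOR 86 = 63
byte 10: 1a XOR 23 = 39
byte 11: 3b XOR 1a = 21
byte 12: 3c XOR 69 = 55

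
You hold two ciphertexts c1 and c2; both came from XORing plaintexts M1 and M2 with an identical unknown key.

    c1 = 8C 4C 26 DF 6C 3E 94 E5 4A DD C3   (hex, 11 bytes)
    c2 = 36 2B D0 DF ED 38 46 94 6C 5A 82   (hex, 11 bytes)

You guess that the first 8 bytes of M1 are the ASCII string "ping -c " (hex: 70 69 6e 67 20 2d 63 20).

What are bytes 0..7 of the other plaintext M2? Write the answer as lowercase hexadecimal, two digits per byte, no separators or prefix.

ca0e9867a12bb151

First, c1 ⊕ c2 = (M1 ⊕ K) ⊕ (M2 ⊕ K) = M1 ⊕ M2, so the key drops out. Then M2 = (M1 ⊕ M2) ⊕ M1 over the first 8 bytes.
byte 0: (8c XOR 36) XOR 70 = ba XOR 70 = ca
byte 1: (4c XOR 2b) XOR 69 = 67 XOR 69 = 0e
byte 2: (26 XOR d0) XOR 6e = f6 XOR 6e = 98
byte 3: (df XOR df) XOR 67 = 00 XOR 67 = 67
byte 4: (6c XOR ed) XOR 20 = 81 XOR 20 = a1
byte 5: (3e XOR 38) XOR 2d = 06 XOR 2d = 2b
byte 6: (94 XOR 46) XOR 63 = d2 XOR 63 = b1
byte 7: (e5 XOR 94) XOR 20 = 71 XOR 20 = 51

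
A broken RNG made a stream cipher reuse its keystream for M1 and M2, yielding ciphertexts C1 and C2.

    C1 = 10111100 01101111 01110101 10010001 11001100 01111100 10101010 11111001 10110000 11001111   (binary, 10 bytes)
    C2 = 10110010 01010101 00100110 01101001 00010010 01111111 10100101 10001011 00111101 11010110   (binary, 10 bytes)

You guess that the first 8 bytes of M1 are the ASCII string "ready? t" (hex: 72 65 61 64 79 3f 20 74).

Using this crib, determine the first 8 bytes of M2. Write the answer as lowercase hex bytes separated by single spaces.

7c 5f 32 9c a7 3c 2f 06

First, C1 ⊕ C2 = (M1 ⊕ K) ⊕ (M2 ⊕ K) = M1 ⊕ M2, so the key drops out. Then M2 = (M1 ⊕ M2) ⊕ M1 over the first 8 bytes.
byte 0: (bc ⊕ b2) ⊕ 72 = 0e ⊕ 72 = 7c
byte 1: (6f ⊕ 55) ⊕ 65 = 3a ⊕ 65 = 5f
byte 2: (75 ⊕ 26) ⊕ 61 = 53 ⊕ 61 = 32
byte 3: (91 ⊕ 69) ⊕ 64 = f8 ⊕ 64 = 9c
byte 4: (cc ⊕ 12) ⊕ 79 = de ⊕ 79 = a7
byte 5: (7c ⊕ 7f) ⊕ 3f = 03 ⊕ 3f = 3c
byte 6: (aa ⊕ a5) ⊕ 20 = 0f ⊕ 20 = 2f
byte 7: (f9 ⊕ 8b) ⊕ 74 = 72 ⊕ 74 = 06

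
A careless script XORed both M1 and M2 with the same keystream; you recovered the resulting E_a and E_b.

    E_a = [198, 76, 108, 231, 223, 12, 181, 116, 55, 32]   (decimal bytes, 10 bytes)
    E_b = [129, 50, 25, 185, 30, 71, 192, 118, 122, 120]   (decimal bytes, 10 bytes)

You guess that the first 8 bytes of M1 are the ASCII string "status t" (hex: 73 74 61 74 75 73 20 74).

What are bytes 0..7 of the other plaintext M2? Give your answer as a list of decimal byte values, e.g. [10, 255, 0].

First, E_a ⊕ E_b = (M1 ⊕ K) ⊕ (M2 ⊕ K) = M1 ⊕ M2, so the key drops out. Then M2 = (M1 ⊕ M2) ⊕ M1 over the first 8 bytes.
byte 0: (c6 ⊕ 81) ⊕ 73 = 47 ⊕ 73 = 34
byte 1: (4c ⊕ 32) ⊕ 74 = 7e ⊕ 74 = 0a
byte 2: (6c ⊕ 19) ⊕ 61 = 75 ⊕ 61 = 14
byte 3: (e7 ⊕ b9) ⊕ 74 = 5e ⊕ 74 = 2a
byte 4: (df ⊕ 1e) ⊕ 75 = c1 ⊕ 75 = b4
byte 5: (0c ⊕ 47) ⊕ 73 = 4b ⊕ 73 = 38
byte 6: (b5 ⊕ c0) ⊕ 20 = 75 ⊕ 20 = 55
byte 7: (74 ⊕ 76) ⊕ 74 = 02 ⊕ 74 = 76

[52, 10, 20, 42, 180, 56, 85, 118]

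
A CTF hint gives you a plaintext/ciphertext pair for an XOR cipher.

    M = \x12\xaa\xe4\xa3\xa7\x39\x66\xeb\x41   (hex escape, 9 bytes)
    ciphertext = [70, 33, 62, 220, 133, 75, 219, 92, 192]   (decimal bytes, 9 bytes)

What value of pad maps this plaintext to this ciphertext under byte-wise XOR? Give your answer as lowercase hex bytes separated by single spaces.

54 8b da 7f 22 72 bd b7 81

Since ciphertext = M ⊕ pad, XORing both sides with M gives pad = M ⊕ ciphertext.
12 xor 46 = 54
aa xor 21 = 8b
e4 xor 3e = da
a3 xor dc = 7f
a7 xor 85 = 22
39 xor 4b = 72
66 xor db = bd
eb xor 5c = b7
41 xor c0 = 81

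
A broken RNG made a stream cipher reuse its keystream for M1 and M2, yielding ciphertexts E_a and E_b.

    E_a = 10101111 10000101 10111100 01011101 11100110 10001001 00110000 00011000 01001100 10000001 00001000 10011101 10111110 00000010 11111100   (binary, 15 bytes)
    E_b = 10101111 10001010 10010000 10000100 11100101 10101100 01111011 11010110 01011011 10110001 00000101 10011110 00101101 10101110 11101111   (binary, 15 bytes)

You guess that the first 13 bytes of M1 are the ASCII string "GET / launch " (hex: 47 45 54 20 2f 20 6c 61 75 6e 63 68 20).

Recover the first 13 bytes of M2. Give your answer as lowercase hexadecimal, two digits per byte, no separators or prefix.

First, E_a ⊕ E_b = (M1 ⊕ K) ⊕ (M2 ⊕ K) = M1 ⊕ M2, so the key drops out. Then M2 = (M1 ⊕ M2) ⊕ M1 over the first 13 bytes.
byte 0: (af xor af) xor 47 = 00 xor 47 = 47
byte 1: (85 xor 8a) xor 45 = 0f xor 45 = 4a
byte 2: (bc xor 90) xor 54 = 2c xor 54 = 78
byte 3: (5d xor 84) xor 20 = d9 xor 20 = f9
byte 4: (e6 xor e5) xor 2f = 03 xor 2f = 2c
byte 5: (89 xor ac) xor 20 = 25 xor 20 = 05
byte 6: (30 xor 7b) xor 6c = 4b xor 6c = 27
byte 7: (18 xor d6) xor 61 = ce xor 61 = af
byte 8: (4c xor 5b) xor 75 = 17 xor 75 = 62
byte 9: (81 xor b1) xor 6e = 30 xor 6e = 5e
byte 10: (08 xor 05) xor 63 = 0d xor 63 = 6e
byte 11: (9d xor 9e) xor 68 = 03 xor 68 = 6b
byte 12: (be xor 2d) xor 20 = 93 xor 20 = b3

474a78f92c0527af625e6e6bb3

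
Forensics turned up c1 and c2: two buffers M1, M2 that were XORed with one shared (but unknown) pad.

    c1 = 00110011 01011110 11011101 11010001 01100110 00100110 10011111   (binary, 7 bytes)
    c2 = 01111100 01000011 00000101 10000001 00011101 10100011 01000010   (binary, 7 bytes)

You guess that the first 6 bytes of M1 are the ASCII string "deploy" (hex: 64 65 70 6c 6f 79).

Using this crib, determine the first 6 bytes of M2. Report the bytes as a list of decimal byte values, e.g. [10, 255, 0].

[43, 120, 168, 60, 20, 252]

First, c1 ⊕ c2 = (M1 ⊕ K) ⊕ (M2 ⊕ K) = M1 ⊕ M2, so the key drops out. Then M2 = (M1 ⊕ M2) ⊕ M1 over the first 6 bytes.
byte 0: (33 xor 7c) xor 64 = 4f xor 64 = 2b
byte 1: (5e xor 43) xor 65 = 1d xor 65 = 78
byte 2: (dd xor 05) xor 70 = d8 xor 70 = a8
byte 3: (d1 xor 81) xor 6c = 50 xor 6c = 3c
byte 4: (66 xor 1d) xor 6f = 7b xor 6f = 14
byte 5: (26 xor a3) xor 79 = 85 xor 79 = fc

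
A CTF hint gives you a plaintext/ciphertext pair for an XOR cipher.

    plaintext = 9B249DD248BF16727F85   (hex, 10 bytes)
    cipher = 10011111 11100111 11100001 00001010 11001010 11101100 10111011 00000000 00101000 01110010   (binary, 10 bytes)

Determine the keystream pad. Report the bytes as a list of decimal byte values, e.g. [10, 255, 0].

[4, 195, 124, 216, 130, 83, 173, 114, 87, 247]

Since cipher = plaintext ⊕ pad, XORing both sides with plaintext gives pad = plaintext ⊕ cipher.
9b ⊕ 9f = 04
24 ⊕ e7 = c3
9d ⊕ e1 = 7c
d2 ⊕ 0a = d8
48 ⊕ ca = 82
bf ⊕ ec = 53
16 ⊕ bb = ad
72 ⊕ 00 = 72
7f ⊕ 28 = 57
85 ⊕ 72 = f7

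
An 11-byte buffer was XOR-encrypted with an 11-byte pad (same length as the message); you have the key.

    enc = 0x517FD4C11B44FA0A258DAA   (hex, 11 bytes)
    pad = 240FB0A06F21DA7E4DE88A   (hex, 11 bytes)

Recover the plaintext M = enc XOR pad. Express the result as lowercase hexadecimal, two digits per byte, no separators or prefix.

byte 0:  81 ^  36 = 117
byte 1: 127 ^  15 = 112
byte 2: 212 ^ 176 = 100
byte 3: 193 ^ 160 =  97
byte 4:  27 ^ 111 = 116
byte 5:  68 ^  33 = 101
byte 6: 250 ^ 218 =  32
byte 7:  10 ^ 126 = 116
byte 8:  37 ^  77 = 104
byte 9: 141 ^ 232 = 101
byte 10: 170 ^ 138 =  32

7570646174652074686520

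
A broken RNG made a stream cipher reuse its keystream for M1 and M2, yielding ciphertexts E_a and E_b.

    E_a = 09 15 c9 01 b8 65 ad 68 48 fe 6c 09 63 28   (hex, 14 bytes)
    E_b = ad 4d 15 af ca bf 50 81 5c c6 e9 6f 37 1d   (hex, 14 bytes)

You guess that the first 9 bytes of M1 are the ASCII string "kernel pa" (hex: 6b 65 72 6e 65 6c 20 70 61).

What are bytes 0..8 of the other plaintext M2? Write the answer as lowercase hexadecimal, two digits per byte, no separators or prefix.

cf3daec017b6dd9975

First, E_a ⊕ E_b = (M1 ⊕ K) ⊕ (M2 ⊕ K) = M1 ⊕ M2, so the key drops out. Then M2 = (M1 ⊕ M2) ⊕ M1 over the first 9 bytes.
byte 0: (09 ^ ad) ^ 6b = a4 ^ 6b = cf
byte 1: (15 ^ 4d) ^ 65 = 58 ^ 65 = 3d
byte 2: (c9 ^ 15) ^ 72 = dc ^ 72 = ae
byte 3: (01 ^ af) ^ 6e = ae ^ 6e = c0
byte 4: (b8 ^ ca) ^ 65 = 72 ^ 65 = 17
byte 5: (65 ^ bf) ^ 6c = da ^ 6c = b6
byte 6: (ad ^ 50) ^ 20 = fd ^ 20 = dd
byte 7: (68 ^ 81) ^ 70 = e9 ^ 70 = 99
byte 8: (48 ^ 5c) ^ 61 = 14 ^ 61 = 75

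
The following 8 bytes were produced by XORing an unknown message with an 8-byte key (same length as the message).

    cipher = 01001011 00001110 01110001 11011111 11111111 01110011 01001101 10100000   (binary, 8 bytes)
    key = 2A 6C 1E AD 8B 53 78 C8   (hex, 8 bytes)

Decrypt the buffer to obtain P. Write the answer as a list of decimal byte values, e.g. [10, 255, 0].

byte 0:  75 xor  42 =  97
byte 1:  14 xor 108 =  98
byte 2: 113 xor  30 = 111
byte 3: 223 xor 173 = 114
byte 4: 255 xor 139 = 116
byte 5: 115 xor  83 =  32
byte 6:  77 xor 120 =  53
byte 7: 160 xor 200 = 104

[97, 98, 111, 114, 116, 32, 53, 104]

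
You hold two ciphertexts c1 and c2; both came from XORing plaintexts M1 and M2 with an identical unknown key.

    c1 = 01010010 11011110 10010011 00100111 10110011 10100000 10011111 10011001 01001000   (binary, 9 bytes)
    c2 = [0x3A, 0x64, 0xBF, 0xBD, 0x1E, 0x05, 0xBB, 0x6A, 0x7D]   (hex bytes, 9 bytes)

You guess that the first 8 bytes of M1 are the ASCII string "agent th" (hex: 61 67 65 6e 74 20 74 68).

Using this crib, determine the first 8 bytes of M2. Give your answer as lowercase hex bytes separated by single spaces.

09 dd 49 f4 d9 85 50 9b

First, c1 ⊕ c2 = (M1 ⊕ K) ⊕ (M2 ⊕ K) = M1 ⊕ M2, so the key drops out. Then M2 = (M1 ⊕ M2) ⊕ M1 over the first 8 bytes.
byte 0: (52 ⊕ 3a) ⊕ 61 = 68 ⊕ 61 = 09
byte 1: (de ⊕ 64) ⊕ 67 = ba ⊕ 67 = dd
byte 2: (93 ⊕ bf) ⊕ 65 = 2c ⊕ 65 = 49
byte 3: (27 ⊕ bd) ⊕ 6e = 9a ⊕ 6e = f4
byte 4: (b3 ⊕ 1e) ⊕ 74 = ad ⊕ 74 = d9
byte 5: (a0 ⊕ 05) ⊕ 20 = a5 ⊕ 20 = 85
byte 6: (9f ⊕ bb) ⊕ 74 = 24 ⊕ 74 = 50
byte 7: (99 ⊕ 6a) ⊕ 68 = f3 ⊕ 68 = 9b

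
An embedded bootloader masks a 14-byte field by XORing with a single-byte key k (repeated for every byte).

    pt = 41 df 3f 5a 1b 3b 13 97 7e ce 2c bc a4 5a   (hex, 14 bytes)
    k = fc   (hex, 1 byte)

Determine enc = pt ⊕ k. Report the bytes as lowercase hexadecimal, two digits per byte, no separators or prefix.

bd23c3a6e7c7ef6b8232d04058a6

The 1-byte key repeats, so the effective keystream is fc fc fc fc fc fc fc fc fc fc fc fc fc fc.
byte 0:  65 XOR 252 = 189
byte 1: 223 XOR 252 =  35
byte 2:  63 XOR 252 = 195
byte 3:  90 XOR 252 = 166
byte 4:  27 XOR 252 = 231
byte 5:  59 XOR 252 = 199
byte 6:  19 XOR 252 = 239
byte 7: 151 XOR 252 = 107
byte 8: 126 XOR 252 = 130
byte 9: 206 XOR 252 =  50
byte 10:  44 XOR 252 = 208
byte 11: 188 XOR 252 =  64
byte 12: 164 XOR 252 =  88
byte 13:  90 XOR 252 = 166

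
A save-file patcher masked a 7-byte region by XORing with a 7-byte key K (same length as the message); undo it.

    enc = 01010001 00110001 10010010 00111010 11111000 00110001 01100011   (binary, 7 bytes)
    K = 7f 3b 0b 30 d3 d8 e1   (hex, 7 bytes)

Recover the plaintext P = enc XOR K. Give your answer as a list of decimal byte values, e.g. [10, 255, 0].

[46, 10, 153, 10, 43, 233, 130]

XOR is its own inverse, so applying the key byte-wise gives the result directly.
byte 0:  81 ^ 127 =  46
byte 1:  49 ^  59 =  10
byte 2: 146 ^  11 = 153
byte 3:  58 ^  48 =  10
byte 4: 248 ^ 211 =  43
byte 5:  49 ^ 216 = 233
byte 6:  99 ^ 225 = 130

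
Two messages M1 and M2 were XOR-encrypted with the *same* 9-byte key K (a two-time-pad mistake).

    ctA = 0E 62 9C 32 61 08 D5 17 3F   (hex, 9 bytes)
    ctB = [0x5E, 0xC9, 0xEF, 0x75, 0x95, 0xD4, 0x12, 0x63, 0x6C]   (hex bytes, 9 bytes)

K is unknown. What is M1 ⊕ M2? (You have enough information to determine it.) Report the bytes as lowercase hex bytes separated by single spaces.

ctA ⊕ ctB = (M1 ⊕ K) ⊕ (M2 ⊕ K) = M1 ⊕ M2 — the shared key cancels under XOR.
 14 ^  94 =  80
 98 ^ 201 = 171
156 ^ 239 = 115
 50 ^ 117 =  71
 97 ^ 149 = 244
  8 ^ 212 = 220
213 ^  18 = 199
 23 ^  99 = 116
 63 ^ 108 =  83

50 ab 73 47 f4 dc c7 74 53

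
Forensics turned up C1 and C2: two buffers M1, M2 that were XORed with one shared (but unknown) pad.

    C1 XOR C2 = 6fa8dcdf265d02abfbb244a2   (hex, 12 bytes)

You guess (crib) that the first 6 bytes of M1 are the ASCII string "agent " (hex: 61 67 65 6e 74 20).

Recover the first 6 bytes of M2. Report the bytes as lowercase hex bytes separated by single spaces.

Since C1 ⊕ C2 = M1 ⊕ M2, XORing with the guessed M1 bytes yields the corresponding M2 bytes: M2 = (C1 ⊕ C2) ⊕ M1.
01101111 xor 01100001 = 00001110
10101000 xor 01100111 = 11001111
11011100 xor 01100101 = 10111001
11011111 xor 01101110 = 10110001
00100110 xor 01110100 = 01010010
01011101 xor 00100000 = 01111101

0e cf b9 b1 52 7d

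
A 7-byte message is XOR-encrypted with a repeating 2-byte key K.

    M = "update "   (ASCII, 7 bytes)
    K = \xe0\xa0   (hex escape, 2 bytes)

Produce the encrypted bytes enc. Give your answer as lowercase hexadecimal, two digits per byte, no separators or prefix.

95d084c194c5c0

The 2-byte key repeats, so the effective keystream is e0 a0 e0 a0 e0 a0 e0.
byte 0: 75 XOR e0 = 95
byte 1: 70 XOR a0 = d0
byte 2: 64 XOR e0 = 84
byte 3: 61 XOR a0 = c1
byte 4: 74 XOR e0 = 94
byte 5: 65 XOR a0 = c5
byte 6: 20 XOR e0 = c0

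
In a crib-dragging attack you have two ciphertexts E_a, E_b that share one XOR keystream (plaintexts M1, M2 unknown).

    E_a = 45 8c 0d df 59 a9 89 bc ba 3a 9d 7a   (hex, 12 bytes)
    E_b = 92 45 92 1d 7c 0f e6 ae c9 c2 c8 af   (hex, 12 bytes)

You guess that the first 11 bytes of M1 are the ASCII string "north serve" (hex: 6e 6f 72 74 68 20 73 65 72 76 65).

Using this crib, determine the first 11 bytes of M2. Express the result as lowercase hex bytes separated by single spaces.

b9 a6 ed b6 4d 86 1c 77 01 8e 30

First, E_a ⊕ E_b = (M1 ⊕ K) ⊕ (M2 ⊕ K) = M1 ⊕ M2, so the key drops out. Then M2 = (M1 ⊕ M2) ⊕ M1 over the first 11 bytes.
byte 0: (45 ^ 92) ^ 6e = d7 ^ 6e = b9
byte 1: (8c ^ 45) ^ 6f = c9 ^ 6f = a6
byte 2: (0d ^ 92) ^ 72 = 9f ^ 72 = ed
byte 3: (df ^ 1d) ^ 74 = c2 ^ 74 = b6
byte 4: (59 ^ 7c) ^ 68 = 25 ^ 68 = 4d
byte 5: (a9 ^ 0f) ^ 20 = a6 ^ 20 = 86
byte 6: (89 ^ e6) ^ 73 = 6f ^ 73 = 1c
byte 7: (bc ^ ae) ^ 65 = 12 ^ 65 = 77
byte 8: (ba ^ c9) ^ 72 = 73 ^ 72 = 01
byte 9: (3a ^ c2) ^ 76 = f8 ^ 76 = 8e
byte 10: (9d ^ c8) ^ 65 = 55 ^ 65 = 30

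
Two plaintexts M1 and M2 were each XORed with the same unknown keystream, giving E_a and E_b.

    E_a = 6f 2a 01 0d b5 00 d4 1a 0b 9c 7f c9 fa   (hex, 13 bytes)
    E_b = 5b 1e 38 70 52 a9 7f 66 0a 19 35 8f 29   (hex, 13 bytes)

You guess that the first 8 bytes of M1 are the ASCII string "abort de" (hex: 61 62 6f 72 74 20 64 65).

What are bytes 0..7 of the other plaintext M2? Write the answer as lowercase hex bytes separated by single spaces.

55 56 56 0f 93 89 cf 19

First, E_a ⊕ E_b = (M1 ⊕ K) ⊕ (M2 ⊕ K) = M1 ⊕ M2, so the key drops out. Then M2 = (M1 ⊕ M2) ⊕ M1 over the first 8 bytes.
byte 0: (6f ⊕ 5b) ⊕ 61 = 34 ⊕ 61 = 55
byte 1: (2a ⊕ 1e) ⊕ 62 = 34 ⊕ 62 = 56
byte 2: (01 ⊕ 38) ⊕ 6f = 39 ⊕ 6f = 56
byte 3: (0d ⊕ 70) ⊕ 72 = 7d ⊕ 72 = 0f
byte 4: (b5 ⊕ 52) ⊕ 74 = e7 ⊕ 74 = 93
byte 5: (00 ⊕ a9) ⊕ 20 = a9 ⊕ 20 = 89
byte 6: (d4 ⊕ 7f) ⊕ 64 = ab ⊕ 64 = cf
byte 7: (1a ⊕ 66) ⊕ 65 = 7c ⊕ 65 = 19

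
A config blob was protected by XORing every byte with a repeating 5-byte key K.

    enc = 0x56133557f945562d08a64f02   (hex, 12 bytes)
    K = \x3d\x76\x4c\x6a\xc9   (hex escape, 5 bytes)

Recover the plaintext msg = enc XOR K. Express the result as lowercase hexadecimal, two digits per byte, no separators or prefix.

The 5-byte key repeats, so the effective keystream is 3d 76 4c 6a c9 3d 76 4c 6a c9 3d 76.
byte 0: 01010110 ⊕ 00111101 = 01101011
byte 1: 00010011 ⊕ 01110110 = 01100101
byte 2: 00110101 ⊕ 01001100 = 01111001
byte 3: 01010111 ⊕ 01101010 = 00111101
byte 4: 11111001 ⊕ 11001001 = 00110000
byte 5: 01000101 ⊕ 00111101 = 01111000
byte 6: 01010110 ⊕ 01110110 = 00100000
byte 7: 00101101 ⊕ 01001100 = 01100001
byte 8: 00001000 ⊕ 01101010 = 01100010
byte 9: 10100110 ⊕ 11001001 = 01101111
byte 10: 01001111 ⊕ 00111101 = 01110010
byte 11: 00000010 ⊕ 01110110 = 01110100

6b65793d30782061626f7274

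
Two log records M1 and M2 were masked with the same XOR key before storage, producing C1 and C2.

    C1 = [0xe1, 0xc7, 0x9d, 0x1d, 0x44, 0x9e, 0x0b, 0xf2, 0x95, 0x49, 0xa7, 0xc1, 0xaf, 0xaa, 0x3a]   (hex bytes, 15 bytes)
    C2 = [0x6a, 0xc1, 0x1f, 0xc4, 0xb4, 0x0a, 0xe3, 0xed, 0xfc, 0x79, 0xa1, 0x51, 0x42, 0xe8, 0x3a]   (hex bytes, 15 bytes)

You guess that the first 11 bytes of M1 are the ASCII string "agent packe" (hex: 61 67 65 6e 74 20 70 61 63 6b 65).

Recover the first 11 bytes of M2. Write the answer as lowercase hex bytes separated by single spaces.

ea 61 e7 b7 84 b4 98 7e 0a 5b 63

First, C1 ⊕ C2 = (M1 ⊕ K) ⊕ (M2 ⊕ K) = M1 ⊕ M2, so the key drops out. Then M2 = (M1 ⊕ M2) ⊕ M1 over the first 11 bytes.
byte 0: (e1 ⊕ 6a) ⊕ 61 = 8b ⊕ 61 = ea
byte 1: (c7 ⊕ c1) ⊕ 67 = 06 ⊕ 67 = 61
byte 2: (9d ⊕ 1f) ⊕ 65 = 82 ⊕ 65 = e7
byte 3: (1d ⊕ c4) ⊕ 6e = d9 ⊕ 6e = b7
byte 4: (44 ⊕ b4) ⊕ 74 = f0 ⊕ 74 = 84
byte 5: (9e ⊕ 0a) ⊕ 20 = 94 ⊕ 20 = b4
byte 6: (0b ⊕ e3) ⊕ 70 = e8 ⊕ 70 = 98
byte 7: (f2 ⊕ ed) ⊕ 61 = 1f ⊕ 61 = 7e
byte 8: (95 ⊕ fc) ⊕ 63 = 69 ⊕ 63 = 0a
byte 9: (49 ⊕ 79) ⊕ 6b = 30 ⊕ 6b = 5b
byte 10: (a7 ⊕ a1) ⊕ 65 = 06 ⊕ 65 = 63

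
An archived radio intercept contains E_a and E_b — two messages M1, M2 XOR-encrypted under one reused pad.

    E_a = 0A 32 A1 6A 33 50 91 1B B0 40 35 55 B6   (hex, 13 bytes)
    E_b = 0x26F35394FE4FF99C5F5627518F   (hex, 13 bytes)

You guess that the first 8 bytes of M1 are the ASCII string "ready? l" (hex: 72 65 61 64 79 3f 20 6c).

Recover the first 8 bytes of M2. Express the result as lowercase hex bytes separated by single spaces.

5e a4 93 9a b4 20 48 eb

First, E_a ⊕ E_b = (M1 ⊕ K) ⊕ (M2 ⊕ K) = M1 ⊕ M2, so the key drops out. Then M2 = (M1 ⊕ M2) ⊕ M1 over the first 8 bytes.
byte 0: (0a ^ 26) ^ 72 = 2c ^ 72 = 5e
byte 1: (32 ^ f3) ^ 65 = c1 ^ 65 = a4
byte 2: (a1 ^ 53) ^ 61 = f2 ^ 61 = 93
byte 3: (6a ^ 94) ^ 64 = fe ^ 64 = 9a
byte 4: (33 ^ fe) ^ 79 = cd ^ 79 = b4
byte 5: (50 ^ 4f) ^ 3f = 1f ^ 3f = 20
byte 6: (91 ^ f9) ^ 20 = 68 ^ 20 = 48
byte 7: (1b ^ 9c) ^ 6c = 87 ^ 6c = eb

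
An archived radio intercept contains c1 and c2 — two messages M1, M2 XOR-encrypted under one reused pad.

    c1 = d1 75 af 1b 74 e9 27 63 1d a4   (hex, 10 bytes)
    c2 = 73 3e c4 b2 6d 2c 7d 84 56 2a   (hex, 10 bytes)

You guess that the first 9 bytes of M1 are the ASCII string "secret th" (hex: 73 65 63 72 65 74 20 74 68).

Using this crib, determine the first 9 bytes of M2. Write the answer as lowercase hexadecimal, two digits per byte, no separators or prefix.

d12e08db7cb17a9323

First, c1 ⊕ c2 = (M1 ⊕ K) ⊕ (M2 ⊕ K) = M1 ⊕ M2, so the key drops out. Then M2 = (M1 ⊕ M2) ⊕ M1 over the first 9 bytes.
byte 0: (d1 ^ 73) ^ 73 = a2 ^ 73 = d1
byte 1: (75 ^ 3e) ^ 65 = 4b ^ 65 = 2e
byte 2: (af ^ c4) ^ 63 = 6b ^ 63 = 08
byte 3: (1b ^ b2) ^ 72 = a9 ^ 72 = db
byte 4: (74 ^ 6d) ^ 65 = 19 ^ 65 = 7c
byte 5: (e9 ^ 2c) ^ 74 = c5 ^ 74 = b1
byte 6: (27 ^ 7d) ^ 20 = 5a ^ 20 = 7a
byte 7: (63 ^ 84) ^ 74 = e7 ^ 74 = 93
byte 8: (1d ^ 56) ^ 68 = 4b ^ 68 = 23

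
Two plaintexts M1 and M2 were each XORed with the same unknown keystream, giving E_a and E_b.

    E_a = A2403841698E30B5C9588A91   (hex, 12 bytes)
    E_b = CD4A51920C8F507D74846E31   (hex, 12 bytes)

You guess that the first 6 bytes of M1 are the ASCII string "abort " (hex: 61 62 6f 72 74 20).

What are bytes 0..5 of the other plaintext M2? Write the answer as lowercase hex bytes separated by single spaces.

First, E_a ⊕ E_b = (M1 ⊕ K) ⊕ (M2 ⊕ K) = M1 ⊕ M2, so the key drops out. Then M2 = (M1 ⊕ M2) ⊕ M1 over the first 6 bytes.
byte 0: (a2 xor cd) xor 61 = 6f xor 61 = 0e
byte 1: (40 xor 4a) xor 62 = 0a xor 62 = 68
byte 2: (38 xor 51) xor 6f = 69 xor 6f = 06
byte 3: (41 xor 92) xor 72 = d3 xor 72 = a1
byte 4: (69 xor 0c) xor 74 = 65 xor 74 = 11
byte 5: (8e xor 8f) xor 20 = 01 xor 20 = 21

0e 68 06 a1 11 21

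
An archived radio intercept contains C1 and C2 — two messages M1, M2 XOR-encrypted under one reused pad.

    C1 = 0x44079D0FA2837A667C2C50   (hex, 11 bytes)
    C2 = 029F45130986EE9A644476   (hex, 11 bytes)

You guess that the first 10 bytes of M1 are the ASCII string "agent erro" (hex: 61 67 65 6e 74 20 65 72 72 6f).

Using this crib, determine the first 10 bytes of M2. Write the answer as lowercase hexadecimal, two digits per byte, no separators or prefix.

27ffbd72df25f18e6a07

First, C1 ⊕ C2 = (M1 ⊕ K) ⊕ (M2 ⊕ K) = M1 ⊕ M2, so the key drops out. Then M2 = (M1 ⊕ M2) ⊕ M1 over the first 10 bytes.
byte 0: (44 XOR 02) XOR 61 = 46 XOR 61 = 27
byte 1: (07 XOR 9f) XOR 67 = 98 XOR 67 = ff
byte 2: (9d XOR 45) XOR 65 = d8 XOR 65 = bd
byte 3: (0f XOR 13) XOR 6e = 1c XOR 6e = 72
byte 4: (a2 XOR 09) XOR 74 = ab XOR 74 = df
byte 5: (83 XOR 86) XOR 20 = 05 XOR 20 = 25
byte 6: (7a XOR ee) XOR 65 = 94 XOR 65 = f1
byte 7: (66 XOR 9a) XOR 72 = fc XOR 72 = 8e
byte 8: (7c XOR 64) XOR 72 = 18 XOR 72 = 6a
byte 9: (2c XOR 44) XOR 6f = 68 XOR 6f = 07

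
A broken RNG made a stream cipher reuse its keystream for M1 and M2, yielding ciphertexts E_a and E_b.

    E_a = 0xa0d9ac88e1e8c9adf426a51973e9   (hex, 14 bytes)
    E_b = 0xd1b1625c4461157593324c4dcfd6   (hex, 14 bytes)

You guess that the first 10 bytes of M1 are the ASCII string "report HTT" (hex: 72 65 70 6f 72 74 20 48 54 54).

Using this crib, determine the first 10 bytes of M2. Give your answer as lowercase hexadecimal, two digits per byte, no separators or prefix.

First, E_a ⊕ E_b = (M1 ⊕ K) ⊕ (M2 ⊕ K) = M1 ⊕ M2, so the key drops out. Then M2 = (M1 ⊕ M2) ⊕ M1 over the first 10 bytes.
byte 0: (a0 ⊕ d1) ⊕ 72 = 71 ⊕ 72 = 03
byte 1: (d9 ⊕ b1) ⊕ 65 = 68 ⊕ 65 = 0d
byte 2: (ac ⊕ 62) ⊕ 70 = ce ⊕ 70 = be
byte 3: (88 ⊕ 5c) ⊕ 6f = d4 ⊕ 6f = bb
byte 4: (e1 ⊕ 44) ⊕ 72 = a5 ⊕ 72 = d7
byte 5: (e8 ⊕ 61) ⊕ 74 = 89 ⊕ 74 = fd
byte 6: (c9 ⊕ 15) ⊕ 20 = dc ⊕ 20 = fc
byte 7: (ad ⊕ 75) ⊕ 48 = d8 ⊕ 48 = 90
byte 8: (f4 ⊕ 93) ⊕ 54 = 67 ⊕ 54 = 33
byte 9: (26 ⊕ 32) ⊕ 54 = 14 ⊕ 54 = 40

030dbebbd7fdfc903340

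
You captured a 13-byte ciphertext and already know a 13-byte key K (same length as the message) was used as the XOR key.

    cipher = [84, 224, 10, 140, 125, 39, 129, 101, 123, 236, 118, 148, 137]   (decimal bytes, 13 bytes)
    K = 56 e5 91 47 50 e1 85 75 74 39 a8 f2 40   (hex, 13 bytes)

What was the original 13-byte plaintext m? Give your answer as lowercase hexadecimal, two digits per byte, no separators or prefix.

02059bcb2dc604100fd5de66c9

XOR is its own inverse, so applying the key byte-wise gives the result directly.
 84 ⊕  86 =   2
224 ⊕ 229 =   5
 10 ⊕ 145 = 155
140 ⊕  71 = 203
125 ⊕  80 =  45
 39 ⊕ 225 = 198
129 ⊕ 133 =   4
101 ⊕ 117 =  16
123 ⊕ 116 =  15
236 ⊕  57 = 213
118 ⊕ 168 = 222
148 ⊕ 242 = 102
137 ⊕  64 = 201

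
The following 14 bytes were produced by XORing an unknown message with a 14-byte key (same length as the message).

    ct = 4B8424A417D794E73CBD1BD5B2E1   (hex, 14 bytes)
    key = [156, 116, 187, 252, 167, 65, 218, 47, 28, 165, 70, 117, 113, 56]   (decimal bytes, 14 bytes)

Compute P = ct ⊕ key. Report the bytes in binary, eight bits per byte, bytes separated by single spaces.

11010111 11110000 10011111 01011000 10110000 10010110 01001110 11001000 00100000 00011000 01011101 10100000 11000011 11011001

XOR is its own inverse, so applying the key byte-wise gives the result directly.
 75 ^ 156 = 215
132 ^ 116 = 240
 36 ^ 187 = 159
164 ^ 252 =  88
 23 ^ 167 = 176
215 ^  65 = 150
148 ^ 218 =  78
231 ^  47 = 200
 60 ^  28 =  32
189 ^ 165 =  24
 27 ^  70 =  93
213 ^ 117 = 160
178 ^ 113 = 195
225 ^  56 = 217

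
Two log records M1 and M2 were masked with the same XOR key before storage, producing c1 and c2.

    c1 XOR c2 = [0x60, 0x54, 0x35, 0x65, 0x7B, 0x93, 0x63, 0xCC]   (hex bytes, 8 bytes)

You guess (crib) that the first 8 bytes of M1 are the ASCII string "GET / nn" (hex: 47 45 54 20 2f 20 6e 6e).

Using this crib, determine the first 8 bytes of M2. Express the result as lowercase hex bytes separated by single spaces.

27 11 61 45 54 b3 0d a2

Since c1 ⊕ c2 = M1 ⊕ M2, XORing with the guessed M1 bytes yields the corresponding M2 bytes: M2 = (c1 ⊕ c2) ⊕ M1.
01100000 ⊕ 01000111 = 00100111
01010100 ⊕ 01000101 = 00010001
00110101 ⊕ 01010100 = 01100001
01100101 ⊕ 00100000 = 01000101
01111011 ⊕ 00101111 = 01010100
10010011 ⊕ 00100000 = 10110011
01100011 ⊕ 01101110 = 00001101
11001100 ⊕ 01101110 = 10100010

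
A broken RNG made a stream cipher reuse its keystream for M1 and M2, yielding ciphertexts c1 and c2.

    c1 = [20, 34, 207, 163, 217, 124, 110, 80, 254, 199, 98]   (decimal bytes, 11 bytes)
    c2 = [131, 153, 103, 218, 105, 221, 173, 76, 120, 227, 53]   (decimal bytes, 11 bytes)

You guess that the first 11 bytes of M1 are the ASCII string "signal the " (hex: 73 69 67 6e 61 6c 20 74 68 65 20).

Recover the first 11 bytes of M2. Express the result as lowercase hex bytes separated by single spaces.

e4 d2 cf 17 d1 cd e3 68 ee 41 77

First, c1 ⊕ c2 = (M1 ⊕ K) ⊕ (M2 ⊕ K) = M1 ⊕ M2, so the key drops out. Then M2 = (M1 ⊕ M2) ⊕ M1 over the first 11 bytes.
byte 0: (14 XOR 83) XOR 73 = 97 XOR 73 = e4
byte 1: (22 XOR 99) XOR 69 = bb XOR 69 = d2
byte 2: (cf XOR 67) XOR 67 = a8 XOR 67 = cf
byte 3: (a3 XOR da) XOR 6e = 79 XOR 6e = 17
byte 4: (d9 XOR 69) XOR 61 = b0 XOR 61 = d1
byte 5: (7c XOR dd) XOR 6c = a1 XOR 6c = cd
byte 6: (6e XOR ad) XOR 20 = c3 XOR 20 = e3
byte 7: (50 XOR 4c) XOR 74 = 1c XOR 74 = 68
byte 8: (fe XOR 78) XOR 68 = 86 XOR 68 = ee
byte 9: (c7 XOR e3) XOR 65 = 24 XOR 65 = 41
byte 10: (62 XOR 35) XOR 20 = 57 XOR 20 = 77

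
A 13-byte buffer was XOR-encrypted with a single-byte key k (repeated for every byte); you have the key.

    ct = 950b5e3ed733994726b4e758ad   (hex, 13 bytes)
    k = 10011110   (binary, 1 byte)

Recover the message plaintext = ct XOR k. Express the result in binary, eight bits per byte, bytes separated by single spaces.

00001011 10010101 11000000 10100000 01001001 10101101 00000111 11011001 10111000 00101010 01111001 11000110 00110011

The 1-byte key repeats, so the effective keystream is 9e 9e 9e 9e 9e 9e 9e 9e 9e 9e 9e 9e 9e.
byte 0: 95 XOR 9e = 0b
byte 1: 0b XOR 9e = 95
byte 2: 5e XOR 9e = c0
byte 3: 3e XOR 9e = a0
byte 4: d7 XOR 9e = 49
byte 5: 33 XOR 9e = ad
byte 6: 99 XOR 9e = 07
byte 7: 47 XOR 9e = d9
byte 8: 26 XOR 9e = b8
byte 9: b4 XOR 9e = 2a
byte 10: e7 XOR 9e = 79
byte 11: 58 XOR 9e = c6
byte 12: ad XOR 9e = 33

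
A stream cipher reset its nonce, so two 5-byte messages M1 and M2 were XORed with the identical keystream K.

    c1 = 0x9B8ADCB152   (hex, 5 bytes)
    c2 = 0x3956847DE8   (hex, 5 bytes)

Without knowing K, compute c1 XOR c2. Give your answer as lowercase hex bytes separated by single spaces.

a2 dc 58 cc ba

c1 ⊕ c2 = (M1 ⊕ K) ⊕ (M2 ⊕ K) = M1 ⊕ M2 — the shared key cancels under XOR.
10011011 xor 00111001 = 10100010
10001010 xor 01010110 = 11011100
11011100 xor 10000100 = 01011000
10110001 xor 01111101 = 11001100
01010010 xor 11101000 = 10111010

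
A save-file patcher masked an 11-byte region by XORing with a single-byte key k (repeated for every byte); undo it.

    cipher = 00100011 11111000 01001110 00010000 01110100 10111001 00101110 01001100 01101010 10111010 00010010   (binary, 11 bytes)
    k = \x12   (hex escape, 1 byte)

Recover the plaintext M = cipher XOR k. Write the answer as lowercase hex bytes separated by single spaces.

The 1-byte key repeats, so the effective keystream is 12 12 12 12 12 12 12 12 12 12 12.
byte 0: 23 ^ 12 = 31
byte 1: f8 ^ 12 = ea
byte 2: 4e ^ 12 = 5c
byte 3: 10 ^ 12 = 02
byte 4: 74 ^ 12 = 66
byte 5: b9 ^ 12 = ab
byte 6: 2e ^ 12 = 3c
byte 7: 4c ^ 12 = 5e
byte 8: 6a ^ 12 = 78
byte 9: ba ^ 12 = a8
byte 10: 12 ^ 12 = 00

31 ea 5c 02 66 ab 3c 5e 78 a8 00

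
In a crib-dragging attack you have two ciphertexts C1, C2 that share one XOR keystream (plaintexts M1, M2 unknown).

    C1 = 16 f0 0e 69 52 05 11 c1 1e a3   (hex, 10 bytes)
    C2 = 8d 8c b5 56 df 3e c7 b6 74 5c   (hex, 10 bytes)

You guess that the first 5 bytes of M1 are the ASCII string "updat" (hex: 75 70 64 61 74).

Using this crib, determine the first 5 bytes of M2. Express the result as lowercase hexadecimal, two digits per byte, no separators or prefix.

First, C1 ⊕ C2 = (M1 ⊕ K) ⊕ (M2 ⊕ K) = M1 ⊕ M2, so the key drops out. Then M2 = (M1 ⊕ M2) ⊕ M1 over the first 5 bytes.
byte 0: (16 XOR 8d) XOR 75 = 9b XOR 75 = ee
byte 1: (f0 XOR 8c) XOR 70 = 7c XOR 70 = 0c
byte 2: (0e XOR b5) XOR 64 = bb XOR 64 = df
byte 3: (69 XOR 56) XOR 61 = 3f XOR 61 = 5e
byte 4: (52 XOR df) XOR 74 = 8d XOR 74 = f9

ee0cdf5ef9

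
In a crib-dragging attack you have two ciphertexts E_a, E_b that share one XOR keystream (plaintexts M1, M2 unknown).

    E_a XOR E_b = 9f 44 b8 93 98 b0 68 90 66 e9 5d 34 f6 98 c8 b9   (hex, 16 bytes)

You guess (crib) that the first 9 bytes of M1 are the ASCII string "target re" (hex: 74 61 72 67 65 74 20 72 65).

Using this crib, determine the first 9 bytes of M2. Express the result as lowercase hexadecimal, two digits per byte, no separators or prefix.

Since E_a ⊕ E_b = M1 ⊕ M2, XORing with the guessed M1 bytes yields the corresponding M2 bytes: M2 = (E_a ⊕ E_b) ⊕ M1.
9f xor 74 = eb
44 xor 61 = 25
b8 xor 72 = ca
93 xor 67 = f4
98 xor 65 = fd
b0 xor 74 = c4
68 xor 20 = 48
90 xor 72 = e2
66 xor 65 = 03

eb25caf4fdc448e203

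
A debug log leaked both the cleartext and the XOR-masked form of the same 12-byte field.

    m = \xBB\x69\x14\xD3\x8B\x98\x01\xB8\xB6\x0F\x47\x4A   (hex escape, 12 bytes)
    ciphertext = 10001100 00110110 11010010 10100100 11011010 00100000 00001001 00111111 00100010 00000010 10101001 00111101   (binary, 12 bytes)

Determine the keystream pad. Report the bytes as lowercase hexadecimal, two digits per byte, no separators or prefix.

375fc67751b80887940dee77

Since ciphertext = m ⊕ pad, XORing both sides with m gives pad = m ⊕ ciphertext.
bb XOR 8c = 37
69 XOR 36 = 5f
14 XOR d2 = c6
d3 XOR a4 = 77
8b XOR da = 51
98 XOR 20 = b8
01 XOR 09 = 08
b8 XOR 3f = 87
b6 XOR 22 = 94
0f XOR 02 = 0d
47 XOR a9 = ee
4a XOR 3d = 77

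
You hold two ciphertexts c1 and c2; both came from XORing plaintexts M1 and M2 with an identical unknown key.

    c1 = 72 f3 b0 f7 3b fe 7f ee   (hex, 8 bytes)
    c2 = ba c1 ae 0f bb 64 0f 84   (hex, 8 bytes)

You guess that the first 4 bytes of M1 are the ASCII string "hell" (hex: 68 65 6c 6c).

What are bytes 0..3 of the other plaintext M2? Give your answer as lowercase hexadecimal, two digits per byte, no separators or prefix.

a0577294

First, c1 ⊕ c2 = (M1 ⊕ K) ⊕ (M2 ⊕ K) = M1 ⊕ M2, so the key drops out. Then M2 = (M1 ⊕ M2) ⊕ M1 over the first 4 bytes.
byte 0: (72 xor ba) xor 68 = c8 xor 68 = a0
byte 1: (f3 xor c1) xor 65 = 32 xor 65 = 57
byte 2: (b0 xor ae) xor 6c = 1e xor 6c = 72
byte 3: (f7 xor 0f) xor 6c = f8 xor 6c = 94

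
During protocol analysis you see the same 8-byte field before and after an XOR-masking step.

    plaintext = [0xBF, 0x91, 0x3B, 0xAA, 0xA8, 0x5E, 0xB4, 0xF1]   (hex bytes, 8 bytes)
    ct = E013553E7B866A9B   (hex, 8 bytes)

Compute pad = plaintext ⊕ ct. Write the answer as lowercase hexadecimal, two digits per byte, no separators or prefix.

5f826e94d3d8de6a

Since ct = plaintext ⊕ pad, XORing both sides with plaintext gives pad = plaintext ⊕ ct.
bf XOR e0 = 5f
91 XOR 13 = 82
3b XOR 55 = 6e
aa XOR 3e = 94
a8 XOR 7b = d3
5e XOR 86 = d8
b4 XOR 6a = de
f1 XOR 9b = 6a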